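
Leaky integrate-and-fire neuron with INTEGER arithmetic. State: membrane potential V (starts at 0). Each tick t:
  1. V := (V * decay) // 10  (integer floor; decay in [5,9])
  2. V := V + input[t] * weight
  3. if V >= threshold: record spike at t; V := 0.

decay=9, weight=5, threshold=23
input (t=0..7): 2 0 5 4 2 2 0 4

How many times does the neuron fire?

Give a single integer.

Answer: 3

Derivation:
t=0: input=2 -> V=10
t=1: input=0 -> V=9
t=2: input=5 -> V=0 FIRE
t=3: input=4 -> V=20
t=4: input=2 -> V=0 FIRE
t=5: input=2 -> V=10
t=6: input=0 -> V=9
t=7: input=4 -> V=0 FIRE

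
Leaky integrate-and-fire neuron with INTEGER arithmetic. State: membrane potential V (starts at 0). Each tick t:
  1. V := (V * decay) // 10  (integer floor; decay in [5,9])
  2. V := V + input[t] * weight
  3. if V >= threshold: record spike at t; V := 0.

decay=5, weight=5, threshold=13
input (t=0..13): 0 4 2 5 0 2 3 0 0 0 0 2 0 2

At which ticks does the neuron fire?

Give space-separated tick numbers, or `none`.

Answer: 1 3 6

Derivation:
t=0: input=0 -> V=0
t=1: input=4 -> V=0 FIRE
t=2: input=2 -> V=10
t=3: input=5 -> V=0 FIRE
t=4: input=0 -> V=0
t=5: input=2 -> V=10
t=6: input=3 -> V=0 FIRE
t=7: input=0 -> V=0
t=8: input=0 -> V=0
t=9: input=0 -> V=0
t=10: input=0 -> V=0
t=11: input=2 -> V=10
t=12: input=0 -> V=5
t=13: input=2 -> V=12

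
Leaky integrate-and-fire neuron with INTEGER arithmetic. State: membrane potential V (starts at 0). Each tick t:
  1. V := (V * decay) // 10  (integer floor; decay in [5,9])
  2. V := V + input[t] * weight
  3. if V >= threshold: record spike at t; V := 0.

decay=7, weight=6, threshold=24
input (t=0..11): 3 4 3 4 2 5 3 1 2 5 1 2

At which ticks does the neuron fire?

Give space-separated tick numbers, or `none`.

Answer: 1 3 5 8 9

Derivation:
t=0: input=3 -> V=18
t=1: input=4 -> V=0 FIRE
t=2: input=3 -> V=18
t=3: input=4 -> V=0 FIRE
t=4: input=2 -> V=12
t=5: input=5 -> V=0 FIRE
t=6: input=3 -> V=18
t=7: input=1 -> V=18
t=8: input=2 -> V=0 FIRE
t=9: input=5 -> V=0 FIRE
t=10: input=1 -> V=6
t=11: input=2 -> V=16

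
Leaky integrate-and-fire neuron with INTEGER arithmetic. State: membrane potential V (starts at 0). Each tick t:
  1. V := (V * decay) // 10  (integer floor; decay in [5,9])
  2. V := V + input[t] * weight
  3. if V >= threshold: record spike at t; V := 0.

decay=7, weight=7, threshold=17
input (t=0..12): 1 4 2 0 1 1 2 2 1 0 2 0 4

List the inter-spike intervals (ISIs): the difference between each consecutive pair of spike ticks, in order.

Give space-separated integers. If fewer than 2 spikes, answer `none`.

t=0: input=1 -> V=7
t=1: input=4 -> V=0 FIRE
t=2: input=2 -> V=14
t=3: input=0 -> V=9
t=4: input=1 -> V=13
t=5: input=1 -> V=16
t=6: input=2 -> V=0 FIRE
t=7: input=2 -> V=14
t=8: input=1 -> V=16
t=9: input=0 -> V=11
t=10: input=2 -> V=0 FIRE
t=11: input=0 -> V=0
t=12: input=4 -> V=0 FIRE

Answer: 5 4 2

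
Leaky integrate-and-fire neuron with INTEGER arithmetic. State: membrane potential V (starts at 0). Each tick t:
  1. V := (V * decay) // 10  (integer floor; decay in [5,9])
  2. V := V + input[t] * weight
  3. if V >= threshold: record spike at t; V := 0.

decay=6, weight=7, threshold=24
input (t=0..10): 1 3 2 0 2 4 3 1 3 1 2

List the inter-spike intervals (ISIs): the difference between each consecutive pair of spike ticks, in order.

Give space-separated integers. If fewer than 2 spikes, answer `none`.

Answer: 4 3

Derivation:
t=0: input=1 -> V=7
t=1: input=3 -> V=0 FIRE
t=2: input=2 -> V=14
t=3: input=0 -> V=8
t=4: input=2 -> V=18
t=5: input=4 -> V=0 FIRE
t=6: input=3 -> V=21
t=7: input=1 -> V=19
t=8: input=3 -> V=0 FIRE
t=9: input=1 -> V=7
t=10: input=2 -> V=18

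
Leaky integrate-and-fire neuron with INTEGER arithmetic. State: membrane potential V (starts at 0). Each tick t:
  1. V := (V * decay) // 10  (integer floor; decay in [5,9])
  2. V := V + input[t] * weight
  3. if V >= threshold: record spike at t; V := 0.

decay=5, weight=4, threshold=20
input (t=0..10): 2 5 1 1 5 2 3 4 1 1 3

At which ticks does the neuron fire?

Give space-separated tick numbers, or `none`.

Answer: 1 4 7

Derivation:
t=0: input=2 -> V=8
t=1: input=5 -> V=0 FIRE
t=2: input=1 -> V=4
t=3: input=1 -> V=6
t=4: input=5 -> V=0 FIRE
t=5: input=2 -> V=8
t=6: input=3 -> V=16
t=7: input=4 -> V=0 FIRE
t=8: input=1 -> V=4
t=9: input=1 -> V=6
t=10: input=3 -> V=15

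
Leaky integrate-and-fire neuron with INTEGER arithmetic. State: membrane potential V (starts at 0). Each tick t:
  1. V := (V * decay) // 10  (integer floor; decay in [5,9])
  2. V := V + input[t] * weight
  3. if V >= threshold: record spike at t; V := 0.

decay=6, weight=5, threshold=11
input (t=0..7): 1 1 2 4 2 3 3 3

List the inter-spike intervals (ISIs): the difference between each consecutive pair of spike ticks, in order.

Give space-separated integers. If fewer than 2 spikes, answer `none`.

Answer: 1 2 1 1

Derivation:
t=0: input=1 -> V=5
t=1: input=1 -> V=8
t=2: input=2 -> V=0 FIRE
t=3: input=4 -> V=0 FIRE
t=4: input=2 -> V=10
t=5: input=3 -> V=0 FIRE
t=6: input=3 -> V=0 FIRE
t=7: input=3 -> V=0 FIRE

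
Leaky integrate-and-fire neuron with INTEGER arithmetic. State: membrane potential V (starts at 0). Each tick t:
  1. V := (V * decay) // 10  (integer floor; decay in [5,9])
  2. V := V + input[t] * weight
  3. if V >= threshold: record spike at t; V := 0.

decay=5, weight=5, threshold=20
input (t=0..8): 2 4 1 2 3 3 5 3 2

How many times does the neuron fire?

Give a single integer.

t=0: input=2 -> V=10
t=1: input=4 -> V=0 FIRE
t=2: input=1 -> V=5
t=3: input=2 -> V=12
t=4: input=3 -> V=0 FIRE
t=5: input=3 -> V=15
t=6: input=5 -> V=0 FIRE
t=7: input=3 -> V=15
t=8: input=2 -> V=17

Answer: 3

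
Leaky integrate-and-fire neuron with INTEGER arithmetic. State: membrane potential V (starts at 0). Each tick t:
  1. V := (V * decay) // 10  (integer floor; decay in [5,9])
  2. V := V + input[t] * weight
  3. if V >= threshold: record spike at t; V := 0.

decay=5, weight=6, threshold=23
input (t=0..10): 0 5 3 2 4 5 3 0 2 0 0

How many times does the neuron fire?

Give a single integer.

Answer: 3

Derivation:
t=0: input=0 -> V=0
t=1: input=5 -> V=0 FIRE
t=2: input=3 -> V=18
t=3: input=2 -> V=21
t=4: input=4 -> V=0 FIRE
t=5: input=5 -> V=0 FIRE
t=6: input=3 -> V=18
t=7: input=0 -> V=9
t=8: input=2 -> V=16
t=9: input=0 -> V=8
t=10: input=0 -> V=4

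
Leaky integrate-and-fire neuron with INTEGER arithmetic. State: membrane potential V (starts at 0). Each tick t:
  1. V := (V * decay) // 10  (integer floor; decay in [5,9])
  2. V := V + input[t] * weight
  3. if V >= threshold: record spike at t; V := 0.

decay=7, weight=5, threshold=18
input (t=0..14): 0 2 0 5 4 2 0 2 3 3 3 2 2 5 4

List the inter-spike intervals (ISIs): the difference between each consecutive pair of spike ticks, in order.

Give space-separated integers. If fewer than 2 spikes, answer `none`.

t=0: input=0 -> V=0
t=1: input=2 -> V=10
t=2: input=0 -> V=7
t=3: input=5 -> V=0 FIRE
t=4: input=4 -> V=0 FIRE
t=5: input=2 -> V=10
t=6: input=0 -> V=7
t=7: input=2 -> V=14
t=8: input=3 -> V=0 FIRE
t=9: input=3 -> V=15
t=10: input=3 -> V=0 FIRE
t=11: input=2 -> V=10
t=12: input=2 -> V=17
t=13: input=5 -> V=0 FIRE
t=14: input=4 -> V=0 FIRE

Answer: 1 4 2 3 1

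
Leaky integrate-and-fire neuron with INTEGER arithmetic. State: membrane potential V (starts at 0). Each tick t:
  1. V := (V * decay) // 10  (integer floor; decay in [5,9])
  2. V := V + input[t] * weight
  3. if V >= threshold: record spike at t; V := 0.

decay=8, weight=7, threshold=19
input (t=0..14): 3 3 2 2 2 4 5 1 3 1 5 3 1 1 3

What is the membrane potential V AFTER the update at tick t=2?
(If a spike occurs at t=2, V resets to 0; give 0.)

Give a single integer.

t=0: input=3 -> V=0 FIRE
t=1: input=3 -> V=0 FIRE
t=2: input=2 -> V=14
t=3: input=2 -> V=0 FIRE
t=4: input=2 -> V=14
t=5: input=4 -> V=0 FIRE
t=6: input=5 -> V=0 FIRE
t=7: input=1 -> V=7
t=8: input=3 -> V=0 FIRE
t=9: input=1 -> V=7
t=10: input=5 -> V=0 FIRE
t=11: input=3 -> V=0 FIRE
t=12: input=1 -> V=7
t=13: input=1 -> V=12
t=14: input=3 -> V=0 FIRE

Answer: 14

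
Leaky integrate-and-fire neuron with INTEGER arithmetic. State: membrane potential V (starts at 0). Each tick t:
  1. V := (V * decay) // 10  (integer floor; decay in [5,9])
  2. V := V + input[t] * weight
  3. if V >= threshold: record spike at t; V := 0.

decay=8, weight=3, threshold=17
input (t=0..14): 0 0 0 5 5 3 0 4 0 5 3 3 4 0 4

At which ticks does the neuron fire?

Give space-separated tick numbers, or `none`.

t=0: input=0 -> V=0
t=1: input=0 -> V=0
t=2: input=0 -> V=0
t=3: input=5 -> V=15
t=4: input=5 -> V=0 FIRE
t=5: input=3 -> V=9
t=6: input=0 -> V=7
t=7: input=4 -> V=0 FIRE
t=8: input=0 -> V=0
t=9: input=5 -> V=15
t=10: input=3 -> V=0 FIRE
t=11: input=3 -> V=9
t=12: input=4 -> V=0 FIRE
t=13: input=0 -> V=0
t=14: input=4 -> V=12

Answer: 4 7 10 12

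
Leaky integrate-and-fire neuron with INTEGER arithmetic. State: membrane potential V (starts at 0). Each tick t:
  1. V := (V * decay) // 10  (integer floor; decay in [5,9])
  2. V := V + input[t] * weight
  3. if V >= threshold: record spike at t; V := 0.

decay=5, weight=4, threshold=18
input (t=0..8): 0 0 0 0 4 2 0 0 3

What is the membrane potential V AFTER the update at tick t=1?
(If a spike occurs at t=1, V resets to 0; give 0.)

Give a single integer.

t=0: input=0 -> V=0
t=1: input=0 -> V=0
t=2: input=0 -> V=0
t=3: input=0 -> V=0
t=4: input=4 -> V=16
t=5: input=2 -> V=16
t=6: input=0 -> V=8
t=7: input=0 -> V=4
t=8: input=3 -> V=14

Answer: 0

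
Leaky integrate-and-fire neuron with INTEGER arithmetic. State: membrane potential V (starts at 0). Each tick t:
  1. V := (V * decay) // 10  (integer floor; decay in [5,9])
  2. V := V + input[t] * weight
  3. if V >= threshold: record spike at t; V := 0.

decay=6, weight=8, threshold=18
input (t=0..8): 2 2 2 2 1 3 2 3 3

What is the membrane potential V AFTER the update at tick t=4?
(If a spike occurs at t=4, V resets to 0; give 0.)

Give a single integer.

Answer: 8

Derivation:
t=0: input=2 -> V=16
t=1: input=2 -> V=0 FIRE
t=2: input=2 -> V=16
t=3: input=2 -> V=0 FIRE
t=4: input=1 -> V=8
t=5: input=3 -> V=0 FIRE
t=6: input=2 -> V=16
t=7: input=3 -> V=0 FIRE
t=8: input=3 -> V=0 FIRE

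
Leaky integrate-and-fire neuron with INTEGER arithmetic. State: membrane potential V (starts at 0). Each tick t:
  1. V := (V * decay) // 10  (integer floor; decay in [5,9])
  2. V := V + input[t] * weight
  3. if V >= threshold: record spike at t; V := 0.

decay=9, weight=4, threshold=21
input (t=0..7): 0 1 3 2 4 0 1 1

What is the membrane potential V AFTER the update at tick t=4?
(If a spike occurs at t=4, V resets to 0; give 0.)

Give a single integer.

Answer: 16

Derivation:
t=0: input=0 -> V=0
t=1: input=1 -> V=4
t=2: input=3 -> V=15
t=3: input=2 -> V=0 FIRE
t=4: input=4 -> V=16
t=5: input=0 -> V=14
t=6: input=1 -> V=16
t=7: input=1 -> V=18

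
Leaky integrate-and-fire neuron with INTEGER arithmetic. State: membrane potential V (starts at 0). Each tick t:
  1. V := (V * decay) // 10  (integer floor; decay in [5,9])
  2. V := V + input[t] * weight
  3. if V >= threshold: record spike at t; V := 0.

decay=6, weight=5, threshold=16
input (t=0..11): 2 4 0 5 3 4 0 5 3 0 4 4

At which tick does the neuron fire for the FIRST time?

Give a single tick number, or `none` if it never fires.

Answer: 1

Derivation:
t=0: input=2 -> V=10
t=1: input=4 -> V=0 FIRE
t=2: input=0 -> V=0
t=3: input=5 -> V=0 FIRE
t=4: input=3 -> V=15
t=5: input=4 -> V=0 FIRE
t=6: input=0 -> V=0
t=7: input=5 -> V=0 FIRE
t=8: input=3 -> V=15
t=9: input=0 -> V=9
t=10: input=4 -> V=0 FIRE
t=11: input=4 -> V=0 FIRE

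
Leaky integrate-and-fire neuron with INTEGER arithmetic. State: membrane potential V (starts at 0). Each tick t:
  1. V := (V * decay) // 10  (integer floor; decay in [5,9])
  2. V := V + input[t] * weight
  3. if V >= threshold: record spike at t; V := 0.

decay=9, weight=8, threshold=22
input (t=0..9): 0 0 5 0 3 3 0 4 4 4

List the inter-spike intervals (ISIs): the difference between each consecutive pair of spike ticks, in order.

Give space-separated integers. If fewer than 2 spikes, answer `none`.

Answer: 2 1 2 1 1

Derivation:
t=0: input=0 -> V=0
t=1: input=0 -> V=0
t=2: input=5 -> V=0 FIRE
t=3: input=0 -> V=0
t=4: input=3 -> V=0 FIRE
t=5: input=3 -> V=0 FIRE
t=6: input=0 -> V=0
t=7: input=4 -> V=0 FIRE
t=8: input=4 -> V=0 FIRE
t=9: input=4 -> V=0 FIRE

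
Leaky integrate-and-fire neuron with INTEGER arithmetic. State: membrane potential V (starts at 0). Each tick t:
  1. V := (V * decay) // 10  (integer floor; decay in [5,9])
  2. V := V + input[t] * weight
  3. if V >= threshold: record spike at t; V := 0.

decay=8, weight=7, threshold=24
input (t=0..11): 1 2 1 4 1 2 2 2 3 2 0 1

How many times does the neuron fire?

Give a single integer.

t=0: input=1 -> V=7
t=1: input=2 -> V=19
t=2: input=1 -> V=22
t=3: input=4 -> V=0 FIRE
t=4: input=1 -> V=7
t=5: input=2 -> V=19
t=6: input=2 -> V=0 FIRE
t=7: input=2 -> V=14
t=8: input=3 -> V=0 FIRE
t=9: input=2 -> V=14
t=10: input=0 -> V=11
t=11: input=1 -> V=15

Answer: 3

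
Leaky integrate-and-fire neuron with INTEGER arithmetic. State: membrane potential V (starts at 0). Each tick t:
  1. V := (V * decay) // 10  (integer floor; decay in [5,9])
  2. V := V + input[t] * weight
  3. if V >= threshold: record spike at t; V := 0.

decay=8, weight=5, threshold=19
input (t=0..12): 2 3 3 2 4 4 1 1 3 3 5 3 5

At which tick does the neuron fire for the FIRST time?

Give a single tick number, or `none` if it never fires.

t=0: input=2 -> V=10
t=1: input=3 -> V=0 FIRE
t=2: input=3 -> V=15
t=3: input=2 -> V=0 FIRE
t=4: input=4 -> V=0 FIRE
t=5: input=4 -> V=0 FIRE
t=6: input=1 -> V=5
t=7: input=1 -> V=9
t=8: input=3 -> V=0 FIRE
t=9: input=3 -> V=15
t=10: input=5 -> V=0 FIRE
t=11: input=3 -> V=15
t=12: input=5 -> V=0 FIRE

Answer: 1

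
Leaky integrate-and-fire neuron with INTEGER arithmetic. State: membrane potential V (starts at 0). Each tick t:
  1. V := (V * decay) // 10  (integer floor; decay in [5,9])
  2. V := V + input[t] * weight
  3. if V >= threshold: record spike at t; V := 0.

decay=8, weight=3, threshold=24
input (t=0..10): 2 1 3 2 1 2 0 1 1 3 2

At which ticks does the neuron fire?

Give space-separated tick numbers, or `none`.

t=0: input=2 -> V=6
t=1: input=1 -> V=7
t=2: input=3 -> V=14
t=3: input=2 -> V=17
t=4: input=1 -> V=16
t=5: input=2 -> V=18
t=6: input=0 -> V=14
t=7: input=1 -> V=14
t=8: input=1 -> V=14
t=9: input=3 -> V=20
t=10: input=2 -> V=22

Answer: none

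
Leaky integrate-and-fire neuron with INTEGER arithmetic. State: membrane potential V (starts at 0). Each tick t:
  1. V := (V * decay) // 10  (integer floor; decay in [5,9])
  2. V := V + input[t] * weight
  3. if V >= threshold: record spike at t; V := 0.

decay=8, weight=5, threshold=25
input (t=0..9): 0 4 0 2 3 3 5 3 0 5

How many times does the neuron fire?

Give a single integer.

Answer: 3

Derivation:
t=0: input=0 -> V=0
t=1: input=4 -> V=20
t=2: input=0 -> V=16
t=3: input=2 -> V=22
t=4: input=3 -> V=0 FIRE
t=5: input=3 -> V=15
t=6: input=5 -> V=0 FIRE
t=7: input=3 -> V=15
t=8: input=0 -> V=12
t=9: input=5 -> V=0 FIRE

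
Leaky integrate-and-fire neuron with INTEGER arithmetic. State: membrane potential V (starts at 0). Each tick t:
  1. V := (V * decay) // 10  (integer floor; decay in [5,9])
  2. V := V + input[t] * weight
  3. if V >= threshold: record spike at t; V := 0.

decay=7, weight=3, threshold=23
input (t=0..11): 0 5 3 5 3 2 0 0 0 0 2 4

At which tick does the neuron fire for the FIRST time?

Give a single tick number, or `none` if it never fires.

t=0: input=0 -> V=0
t=1: input=5 -> V=15
t=2: input=3 -> V=19
t=3: input=5 -> V=0 FIRE
t=4: input=3 -> V=9
t=5: input=2 -> V=12
t=6: input=0 -> V=8
t=7: input=0 -> V=5
t=8: input=0 -> V=3
t=9: input=0 -> V=2
t=10: input=2 -> V=7
t=11: input=4 -> V=16

Answer: 3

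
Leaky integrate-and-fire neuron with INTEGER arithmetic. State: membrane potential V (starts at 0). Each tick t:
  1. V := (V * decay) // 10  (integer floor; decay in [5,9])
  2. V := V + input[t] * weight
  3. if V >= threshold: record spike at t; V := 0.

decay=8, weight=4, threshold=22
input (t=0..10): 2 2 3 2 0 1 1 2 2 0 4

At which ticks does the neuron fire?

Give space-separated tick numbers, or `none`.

Answer: 2 10

Derivation:
t=0: input=2 -> V=8
t=1: input=2 -> V=14
t=2: input=3 -> V=0 FIRE
t=3: input=2 -> V=8
t=4: input=0 -> V=6
t=5: input=1 -> V=8
t=6: input=1 -> V=10
t=7: input=2 -> V=16
t=8: input=2 -> V=20
t=9: input=0 -> V=16
t=10: input=4 -> V=0 FIRE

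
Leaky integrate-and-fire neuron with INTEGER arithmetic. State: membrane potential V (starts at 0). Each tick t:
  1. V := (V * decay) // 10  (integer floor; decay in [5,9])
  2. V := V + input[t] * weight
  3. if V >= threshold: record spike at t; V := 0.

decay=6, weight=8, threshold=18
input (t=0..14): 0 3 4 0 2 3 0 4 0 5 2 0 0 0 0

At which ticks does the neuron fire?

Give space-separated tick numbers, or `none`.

Answer: 1 2 5 7 9

Derivation:
t=0: input=0 -> V=0
t=1: input=3 -> V=0 FIRE
t=2: input=4 -> V=0 FIRE
t=3: input=0 -> V=0
t=4: input=2 -> V=16
t=5: input=3 -> V=0 FIRE
t=6: input=0 -> V=0
t=7: input=4 -> V=0 FIRE
t=8: input=0 -> V=0
t=9: input=5 -> V=0 FIRE
t=10: input=2 -> V=16
t=11: input=0 -> V=9
t=12: input=0 -> V=5
t=13: input=0 -> V=3
t=14: input=0 -> V=1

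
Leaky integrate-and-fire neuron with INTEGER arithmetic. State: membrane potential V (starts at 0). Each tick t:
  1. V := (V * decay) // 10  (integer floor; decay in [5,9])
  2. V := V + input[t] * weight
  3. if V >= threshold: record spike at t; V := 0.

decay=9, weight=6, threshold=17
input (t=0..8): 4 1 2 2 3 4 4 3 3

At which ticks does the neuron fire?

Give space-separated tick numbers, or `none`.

Answer: 0 2 4 5 6 7 8

Derivation:
t=0: input=4 -> V=0 FIRE
t=1: input=1 -> V=6
t=2: input=2 -> V=0 FIRE
t=3: input=2 -> V=12
t=4: input=3 -> V=0 FIRE
t=5: input=4 -> V=0 FIRE
t=6: input=4 -> V=0 FIRE
t=7: input=3 -> V=0 FIRE
t=8: input=3 -> V=0 FIRE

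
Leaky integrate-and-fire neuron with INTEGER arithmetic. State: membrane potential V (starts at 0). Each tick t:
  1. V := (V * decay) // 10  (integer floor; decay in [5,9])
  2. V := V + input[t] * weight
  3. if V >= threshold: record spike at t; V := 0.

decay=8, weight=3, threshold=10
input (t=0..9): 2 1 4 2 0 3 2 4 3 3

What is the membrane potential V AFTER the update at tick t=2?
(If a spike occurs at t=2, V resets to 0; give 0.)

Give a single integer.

t=0: input=2 -> V=6
t=1: input=1 -> V=7
t=2: input=4 -> V=0 FIRE
t=3: input=2 -> V=6
t=4: input=0 -> V=4
t=5: input=3 -> V=0 FIRE
t=6: input=2 -> V=6
t=7: input=4 -> V=0 FIRE
t=8: input=3 -> V=9
t=9: input=3 -> V=0 FIRE

Answer: 0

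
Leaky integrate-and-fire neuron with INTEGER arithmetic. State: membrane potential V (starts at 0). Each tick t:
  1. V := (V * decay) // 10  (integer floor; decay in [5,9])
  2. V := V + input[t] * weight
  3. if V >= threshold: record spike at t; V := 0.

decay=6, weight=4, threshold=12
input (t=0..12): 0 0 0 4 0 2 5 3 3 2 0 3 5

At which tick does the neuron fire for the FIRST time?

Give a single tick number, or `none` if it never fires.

Answer: 3

Derivation:
t=0: input=0 -> V=0
t=1: input=0 -> V=0
t=2: input=0 -> V=0
t=3: input=4 -> V=0 FIRE
t=4: input=0 -> V=0
t=5: input=2 -> V=8
t=6: input=5 -> V=0 FIRE
t=7: input=3 -> V=0 FIRE
t=8: input=3 -> V=0 FIRE
t=9: input=2 -> V=8
t=10: input=0 -> V=4
t=11: input=3 -> V=0 FIRE
t=12: input=5 -> V=0 FIRE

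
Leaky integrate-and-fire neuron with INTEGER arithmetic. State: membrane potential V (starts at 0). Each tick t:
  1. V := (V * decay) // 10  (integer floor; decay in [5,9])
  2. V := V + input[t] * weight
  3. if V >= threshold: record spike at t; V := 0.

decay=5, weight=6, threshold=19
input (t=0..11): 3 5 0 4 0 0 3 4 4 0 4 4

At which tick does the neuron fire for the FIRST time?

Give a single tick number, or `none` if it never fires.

t=0: input=3 -> V=18
t=1: input=5 -> V=0 FIRE
t=2: input=0 -> V=0
t=3: input=4 -> V=0 FIRE
t=4: input=0 -> V=0
t=5: input=0 -> V=0
t=6: input=3 -> V=18
t=7: input=4 -> V=0 FIRE
t=8: input=4 -> V=0 FIRE
t=9: input=0 -> V=0
t=10: input=4 -> V=0 FIRE
t=11: input=4 -> V=0 FIRE

Answer: 1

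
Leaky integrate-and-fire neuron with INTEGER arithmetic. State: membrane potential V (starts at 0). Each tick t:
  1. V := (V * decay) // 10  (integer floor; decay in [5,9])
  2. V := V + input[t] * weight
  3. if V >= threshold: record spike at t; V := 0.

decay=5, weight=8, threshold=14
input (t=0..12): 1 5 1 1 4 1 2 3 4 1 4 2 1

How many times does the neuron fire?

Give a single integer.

t=0: input=1 -> V=8
t=1: input=5 -> V=0 FIRE
t=2: input=1 -> V=8
t=3: input=1 -> V=12
t=4: input=4 -> V=0 FIRE
t=5: input=1 -> V=8
t=6: input=2 -> V=0 FIRE
t=7: input=3 -> V=0 FIRE
t=8: input=4 -> V=0 FIRE
t=9: input=1 -> V=8
t=10: input=4 -> V=0 FIRE
t=11: input=2 -> V=0 FIRE
t=12: input=1 -> V=8

Answer: 7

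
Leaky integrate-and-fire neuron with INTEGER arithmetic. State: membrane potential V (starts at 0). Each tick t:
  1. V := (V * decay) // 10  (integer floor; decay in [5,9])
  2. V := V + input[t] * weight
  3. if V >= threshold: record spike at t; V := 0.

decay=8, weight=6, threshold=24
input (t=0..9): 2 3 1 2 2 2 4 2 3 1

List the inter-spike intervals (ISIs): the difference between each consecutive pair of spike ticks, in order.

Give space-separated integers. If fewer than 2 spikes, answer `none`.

t=0: input=2 -> V=12
t=1: input=3 -> V=0 FIRE
t=2: input=1 -> V=6
t=3: input=2 -> V=16
t=4: input=2 -> V=0 FIRE
t=5: input=2 -> V=12
t=6: input=4 -> V=0 FIRE
t=7: input=2 -> V=12
t=8: input=3 -> V=0 FIRE
t=9: input=1 -> V=6

Answer: 3 2 2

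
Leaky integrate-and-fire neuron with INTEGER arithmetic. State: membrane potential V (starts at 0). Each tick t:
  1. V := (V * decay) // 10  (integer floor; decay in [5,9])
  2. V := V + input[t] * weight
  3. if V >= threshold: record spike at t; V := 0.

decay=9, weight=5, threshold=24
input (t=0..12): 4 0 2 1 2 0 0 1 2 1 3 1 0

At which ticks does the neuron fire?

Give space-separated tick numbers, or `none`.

t=0: input=4 -> V=20
t=1: input=0 -> V=18
t=2: input=2 -> V=0 FIRE
t=3: input=1 -> V=5
t=4: input=2 -> V=14
t=5: input=0 -> V=12
t=6: input=0 -> V=10
t=7: input=1 -> V=14
t=8: input=2 -> V=22
t=9: input=1 -> V=0 FIRE
t=10: input=3 -> V=15
t=11: input=1 -> V=18
t=12: input=0 -> V=16

Answer: 2 9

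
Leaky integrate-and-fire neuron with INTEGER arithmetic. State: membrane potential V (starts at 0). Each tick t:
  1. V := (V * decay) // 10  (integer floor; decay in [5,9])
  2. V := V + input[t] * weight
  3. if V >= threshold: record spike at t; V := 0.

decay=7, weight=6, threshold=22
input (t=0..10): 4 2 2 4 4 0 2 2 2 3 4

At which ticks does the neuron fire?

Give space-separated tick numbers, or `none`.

Answer: 0 3 4 8 10

Derivation:
t=0: input=4 -> V=0 FIRE
t=1: input=2 -> V=12
t=2: input=2 -> V=20
t=3: input=4 -> V=0 FIRE
t=4: input=4 -> V=0 FIRE
t=5: input=0 -> V=0
t=6: input=2 -> V=12
t=7: input=2 -> V=20
t=8: input=2 -> V=0 FIRE
t=9: input=3 -> V=18
t=10: input=4 -> V=0 FIRE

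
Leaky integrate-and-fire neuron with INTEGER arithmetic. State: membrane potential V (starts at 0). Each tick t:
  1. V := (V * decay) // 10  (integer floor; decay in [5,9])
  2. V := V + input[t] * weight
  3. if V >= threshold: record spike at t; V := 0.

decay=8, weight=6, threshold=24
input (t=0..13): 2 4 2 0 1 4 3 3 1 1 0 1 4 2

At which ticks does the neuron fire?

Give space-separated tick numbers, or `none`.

Answer: 1 5 7 12

Derivation:
t=0: input=2 -> V=12
t=1: input=4 -> V=0 FIRE
t=2: input=2 -> V=12
t=3: input=0 -> V=9
t=4: input=1 -> V=13
t=5: input=4 -> V=0 FIRE
t=6: input=3 -> V=18
t=7: input=3 -> V=0 FIRE
t=8: input=1 -> V=6
t=9: input=1 -> V=10
t=10: input=0 -> V=8
t=11: input=1 -> V=12
t=12: input=4 -> V=0 FIRE
t=13: input=2 -> V=12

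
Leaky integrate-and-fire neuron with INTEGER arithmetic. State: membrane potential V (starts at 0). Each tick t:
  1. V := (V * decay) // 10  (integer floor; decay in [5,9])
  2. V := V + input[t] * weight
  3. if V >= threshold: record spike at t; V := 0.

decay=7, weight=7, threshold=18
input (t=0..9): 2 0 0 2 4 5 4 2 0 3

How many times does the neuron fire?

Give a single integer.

t=0: input=2 -> V=14
t=1: input=0 -> V=9
t=2: input=0 -> V=6
t=3: input=2 -> V=0 FIRE
t=4: input=4 -> V=0 FIRE
t=5: input=5 -> V=0 FIRE
t=6: input=4 -> V=0 FIRE
t=7: input=2 -> V=14
t=8: input=0 -> V=9
t=9: input=3 -> V=0 FIRE

Answer: 5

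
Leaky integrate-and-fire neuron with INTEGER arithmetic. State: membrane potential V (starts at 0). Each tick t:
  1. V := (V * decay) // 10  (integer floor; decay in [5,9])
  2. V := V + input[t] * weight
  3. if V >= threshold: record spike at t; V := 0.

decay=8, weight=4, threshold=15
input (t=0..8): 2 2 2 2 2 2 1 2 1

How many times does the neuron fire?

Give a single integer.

Answer: 2

Derivation:
t=0: input=2 -> V=8
t=1: input=2 -> V=14
t=2: input=2 -> V=0 FIRE
t=3: input=2 -> V=8
t=4: input=2 -> V=14
t=5: input=2 -> V=0 FIRE
t=6: input=1 -> V=4
t=7: input=2 -> V=11
t=8: input=1 -> V=12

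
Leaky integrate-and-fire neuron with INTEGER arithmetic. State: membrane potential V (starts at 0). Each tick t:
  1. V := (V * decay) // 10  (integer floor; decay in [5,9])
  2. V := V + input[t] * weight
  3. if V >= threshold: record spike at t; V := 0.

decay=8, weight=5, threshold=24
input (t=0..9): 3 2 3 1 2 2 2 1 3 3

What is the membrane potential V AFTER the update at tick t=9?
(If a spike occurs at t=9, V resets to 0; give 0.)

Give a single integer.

Answer: 0

Derivation:
t=0: input=3 -> V=15
t=1: input=2 -> V=22
t=2: input=3 -> V=0 FIRE
t=3: input=1 -> V=5
t=4: input=2 -> V=14
t=5: input=2 -> V=21
t=6: input=2 -> V=0 FIRE
t=7: input=1 -> V=5
t=8: input=3 -> V=19
t=9: input=3 -> V=0 FIRE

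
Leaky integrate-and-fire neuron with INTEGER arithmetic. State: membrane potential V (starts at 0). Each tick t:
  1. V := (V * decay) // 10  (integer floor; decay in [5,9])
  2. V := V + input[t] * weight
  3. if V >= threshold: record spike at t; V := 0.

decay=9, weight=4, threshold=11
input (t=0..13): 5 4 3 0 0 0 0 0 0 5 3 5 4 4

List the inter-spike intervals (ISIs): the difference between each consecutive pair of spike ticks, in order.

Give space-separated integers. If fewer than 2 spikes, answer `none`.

t=0: input=5 -> V=0 FIRE
t=1: input=4 -> V=0 FIRE
t=2: input=3 -> V=0 FIRE
t=3: input=0 -> V=0
t=4: input=0 -> V=0
t=5: input=0 -> V=0
t=6: input=0 -> V=0
t=7: input=0 -> V=0
t=8: input=0 -> V=0
t=9: input=5 -> V=0 FIRE
t=10: input=3 -> V=0 FIRE
t=11: input=5 -> V=0 FIRE
t=12: input=4 -> V=0 FIRE
t=13: input=4 -> V=0 FIRE

Answer: 1 1 7 1 1 1 1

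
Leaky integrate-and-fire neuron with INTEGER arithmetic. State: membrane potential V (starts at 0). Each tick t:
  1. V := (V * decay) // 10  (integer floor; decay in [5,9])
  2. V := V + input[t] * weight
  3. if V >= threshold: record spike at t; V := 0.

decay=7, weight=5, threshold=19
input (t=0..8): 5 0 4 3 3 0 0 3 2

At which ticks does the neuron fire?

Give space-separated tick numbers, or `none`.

t=0: input=5 -> V=0 FIRE
t=1: input=0 -> V=0
t=2: input=4 -> V=0 FIRE
t=3: input=3 -> V=15
t=4: input=3 -> V=0 FIRE
t=5: input=0 -> V=0
t=6: input=0 -> V=0
t=7: input=3 -> V=15
t=8: input=2 -> V=0 FIRE

Answer: 0 2 4 8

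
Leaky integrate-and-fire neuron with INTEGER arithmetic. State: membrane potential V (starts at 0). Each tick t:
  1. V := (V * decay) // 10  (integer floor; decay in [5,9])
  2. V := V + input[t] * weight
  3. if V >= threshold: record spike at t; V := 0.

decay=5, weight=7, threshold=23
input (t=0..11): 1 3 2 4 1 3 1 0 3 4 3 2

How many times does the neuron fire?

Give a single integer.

t=0: input=1 -> V=7
t=1: input=3 -> V=0 FIRE
t=2: input=2 -> V=14
t=3: input=4 -> V=0 FIRE
t=4: input=1 -> V=7
t=5: input=3 -> V=0 FIRE
t=6: input=1 -> V=7
t=7: input=0 -> V=3
t=8: input=3 -> V=22
t=9: input=4 -> V=0 FIRE
t=10: input=3 -> V=21
t=11: input=2 -> V=0 FIRE

Answer: 5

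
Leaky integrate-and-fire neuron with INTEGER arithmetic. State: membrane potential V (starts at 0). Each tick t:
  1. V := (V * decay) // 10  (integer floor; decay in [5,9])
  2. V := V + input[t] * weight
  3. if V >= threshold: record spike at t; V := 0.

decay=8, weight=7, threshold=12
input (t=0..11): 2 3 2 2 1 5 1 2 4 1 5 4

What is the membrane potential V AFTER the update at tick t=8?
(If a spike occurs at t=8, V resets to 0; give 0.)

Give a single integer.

Answer: 0

Derivation:
t=0: input=2 -> V=0 FIRE
t=1: input=3 -> V=0 FIRE
t=2: input=2 -> V=0 FIRE
t=3: input=2 -> V=0 FIRE
t=4: input=1 -> V=7
t=5: input=5 -> V=0 FIRE
t=6: input=1 -> V=7
t=7: input=2 -> V=0 FIRE
t=8: input=4 -> V=0 FIRE
t=9: input=1 -> V=7
t=10: input=5 -> V=0 FIRE
t=11: input=4 -> V=0 FIRE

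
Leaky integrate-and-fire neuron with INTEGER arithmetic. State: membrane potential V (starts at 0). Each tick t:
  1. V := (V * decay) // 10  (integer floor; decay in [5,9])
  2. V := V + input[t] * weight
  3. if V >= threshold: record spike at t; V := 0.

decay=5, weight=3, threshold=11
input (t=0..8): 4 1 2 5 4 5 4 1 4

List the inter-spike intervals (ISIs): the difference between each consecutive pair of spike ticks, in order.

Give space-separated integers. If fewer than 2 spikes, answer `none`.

t=0: input=4 -> V=0 FIRE
t=1: input=1 -> V=3
t=2: input=2 -> V=7
t=3: input=5 -> V=0 FIRE
t=4: input=4 -> V=0 FIRE
t=5: input=5 -> V=0 FIRE
t=6: input=4 -> V=0 FIRE
t=7: input=1 -> V=3
t=8: input=4 -> V=0 FIRE

Answer: 3 1 1 1 2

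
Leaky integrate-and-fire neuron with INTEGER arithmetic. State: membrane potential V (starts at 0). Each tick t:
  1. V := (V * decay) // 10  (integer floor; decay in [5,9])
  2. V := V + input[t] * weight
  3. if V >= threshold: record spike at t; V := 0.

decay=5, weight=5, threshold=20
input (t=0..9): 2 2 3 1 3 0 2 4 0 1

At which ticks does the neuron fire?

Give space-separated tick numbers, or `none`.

Answer: 2 7

Derivation:
t=0: input=2 -> V=10
t=1: input=2 -> V=15
t=2: input=3 -> V=0 FIRE
t=3: input=1 -> V=5
t=4: input=3 -> V=17
t=5: input=0 -> V=8
t=6: input=2 -> V=14
t=7: input=4 -> V=0 FIRE
t=8: input=0 -> V=0
t=9: input=1 -> V=5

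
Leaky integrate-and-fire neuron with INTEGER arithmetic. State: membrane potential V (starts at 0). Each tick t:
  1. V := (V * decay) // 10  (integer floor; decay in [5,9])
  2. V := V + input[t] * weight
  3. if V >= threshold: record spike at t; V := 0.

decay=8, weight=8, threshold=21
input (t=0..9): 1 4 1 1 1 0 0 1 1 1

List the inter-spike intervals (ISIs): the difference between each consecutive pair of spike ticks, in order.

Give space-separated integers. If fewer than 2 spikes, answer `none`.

Answer: 7

Derivation:
t=0: input=1 -> V=8
t=1: input=4 -> V=0 FIRE
t=2: input=1 -> V=8
t=3: input=1 -> V=14
t=4: input=1 -> V=19
t=5: input=0 -> V=15
t=6: input=0 -> V=12
t=7: input=1 -> V=17
t=8: input=1 -> V=0 FIRE
t=9: input=1 -> V=8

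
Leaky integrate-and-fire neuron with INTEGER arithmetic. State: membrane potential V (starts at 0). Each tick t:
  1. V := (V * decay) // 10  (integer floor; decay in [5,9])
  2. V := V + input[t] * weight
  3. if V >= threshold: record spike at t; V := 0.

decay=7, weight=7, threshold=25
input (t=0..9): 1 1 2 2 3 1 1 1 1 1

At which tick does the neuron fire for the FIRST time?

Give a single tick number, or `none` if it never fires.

t=0: input=1 -> V=7
t=1: input=1 -> V=11
t=2: input=2 -> V=21
t=3: input=2 -> V=0 FIRE
t=4: input=3 -> V=21
t=5: input=1 -> V=21
t=6: input=1 -> V=21
t=7: input=1 -> V=21
t=8: input=1 -> V=21
t=9: input=1 -> V=21

Answer: 3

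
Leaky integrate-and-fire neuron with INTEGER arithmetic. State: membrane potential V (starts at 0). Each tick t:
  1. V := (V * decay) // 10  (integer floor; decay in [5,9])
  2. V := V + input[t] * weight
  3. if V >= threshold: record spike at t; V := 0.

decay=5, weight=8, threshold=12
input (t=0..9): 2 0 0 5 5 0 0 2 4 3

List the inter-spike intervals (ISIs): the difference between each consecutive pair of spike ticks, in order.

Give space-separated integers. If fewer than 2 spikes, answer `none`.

Answer: 3 1 3 1 1

Derivation:
t=0: input=2 -> V=0 FIRE
t=1: input=0 -> V=0
t=2: input=0 -> V=0
t=3: input=5 -> V=0 FIRE
t=4: input=5 -> V=0 FIRE
t=5: input=0 -> V=0
t=6: input=0 -> V=0
t=7: input=2 -> V=0 FIRE
t=8: input=4 -> V=0 FIRE
t=9: input=3 -> V=0 FIRE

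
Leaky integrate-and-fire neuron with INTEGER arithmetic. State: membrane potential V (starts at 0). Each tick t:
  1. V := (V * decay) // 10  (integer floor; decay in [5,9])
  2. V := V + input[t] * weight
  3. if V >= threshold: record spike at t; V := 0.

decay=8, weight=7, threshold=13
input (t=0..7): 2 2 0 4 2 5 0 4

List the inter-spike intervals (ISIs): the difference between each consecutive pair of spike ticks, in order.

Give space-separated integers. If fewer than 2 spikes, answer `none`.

t=0: input=2 -> V=0 FIRE
t=1: input=2 -> V=0 FIRE
t=2: input=0 -> V=0
t=3: input=4 -> V=0 FIRE
t=4: input=2 -> V=0 FIRE
t=5: input=5 -> V=0 FIRE
t=6: input=0 -> V=0
t=7: input=4 -> V=0 FIRE

Answer: 1 2 1 1 2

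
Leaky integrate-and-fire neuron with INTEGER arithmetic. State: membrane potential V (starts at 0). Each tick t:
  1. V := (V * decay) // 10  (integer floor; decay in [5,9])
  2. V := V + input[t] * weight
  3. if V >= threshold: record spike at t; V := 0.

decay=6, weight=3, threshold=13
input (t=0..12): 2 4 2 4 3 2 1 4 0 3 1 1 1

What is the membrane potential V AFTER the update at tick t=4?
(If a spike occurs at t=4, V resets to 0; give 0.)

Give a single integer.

Answer: 9

Derivation:
t=0: input=2 -> V=6
t=1: input=4 -> V=0 FIRE
t=2: input=2 -> V=6
t=3: input=4 -> V=0 FIRE
t=4: input=3 -> V=9
t=5: input=2 -> V=11
t=6: input=1 -> V=9
t=7: input=4 -> V=0 FIRE
t=8: input=0 -> V=0
t=9: input=3 -> V=9
t=10: input=1 -> V=8
t=11: input=1 -> V=7
t=12: input=1 -> V=7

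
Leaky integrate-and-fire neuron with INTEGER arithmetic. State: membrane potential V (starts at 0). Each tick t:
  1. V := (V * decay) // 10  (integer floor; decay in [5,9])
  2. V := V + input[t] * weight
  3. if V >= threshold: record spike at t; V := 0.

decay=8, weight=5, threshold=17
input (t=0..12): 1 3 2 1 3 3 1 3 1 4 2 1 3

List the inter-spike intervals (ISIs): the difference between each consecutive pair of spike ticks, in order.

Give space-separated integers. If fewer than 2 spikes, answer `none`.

Answer: 3 2 2 1 3

Derivation:
t=0: input=1 -> V=5
t=1: input=3 -> V=0 FIRE
t=2: input=2 -> V=10
t=3: input=1 -> V=13
t=4: input=3 -> V=0 FIRE
t=5: input=3 -> V=15
t=6: input=1 -> V=0 FIRE
t=7: input=3 -> V=15
t=8: input=1 -> V=0 FIRE
t=9: input=4 -> V=0 FIRE
t=10: input=2 -> V=10
t=11: input=1 -> V=13
t=12: input=3 -> V=0 FIRE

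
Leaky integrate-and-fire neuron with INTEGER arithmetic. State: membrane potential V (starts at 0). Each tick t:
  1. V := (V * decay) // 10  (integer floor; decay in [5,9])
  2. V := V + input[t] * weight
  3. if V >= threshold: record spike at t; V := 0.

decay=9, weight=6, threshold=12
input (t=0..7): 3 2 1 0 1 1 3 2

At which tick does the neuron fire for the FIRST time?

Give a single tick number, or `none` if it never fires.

t=0: input=3 -> V=0 FIRE
t=1: input=2 -> V=0 FIRE
t=2: input=1 -> V=6
t=3: input=0 -> V=5
t=4: input=1 -> V=10
t=5: input=1 -> V=0 FIRE
t=6: input=3 -> V=0 FIRE
t=7: input=2 -> V=0 FIRE

Answer: 0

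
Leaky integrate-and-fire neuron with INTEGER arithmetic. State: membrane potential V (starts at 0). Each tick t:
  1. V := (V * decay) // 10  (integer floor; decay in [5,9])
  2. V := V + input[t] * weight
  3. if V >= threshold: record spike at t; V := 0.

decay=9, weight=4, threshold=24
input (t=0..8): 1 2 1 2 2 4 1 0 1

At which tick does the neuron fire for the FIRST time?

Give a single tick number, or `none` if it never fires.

Answer: 4

Derivation:
t=0: input=1 -> V=4
t=1: input=2 -> V=11
t=2: input=1 -> V=13
t=3: input=2 -> V=19
t=4: input=2 -> V=0 FIRE
t=5: input=4 -> V=16
t=6: input=1 -> V=18
t=7: input=0 -> V=16
t=8: input=1 -> V=18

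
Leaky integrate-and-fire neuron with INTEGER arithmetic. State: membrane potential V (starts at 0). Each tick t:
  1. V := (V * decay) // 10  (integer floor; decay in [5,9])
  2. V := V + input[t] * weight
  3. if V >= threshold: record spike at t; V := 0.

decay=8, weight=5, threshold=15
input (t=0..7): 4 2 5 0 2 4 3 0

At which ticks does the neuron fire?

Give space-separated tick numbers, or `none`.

t=0: input=4 -> V=0 FIRE
t=1: input=2 -> V=10
t=2: input=5 -> V=0 FIRE
t=3: input=0 -> V=0
t=4: input=2 -> V=10
t=5: input=4 -> V=0 FIRE
t=6: input=3 -> V=0 FIRE
t=7: input=0 -> V=0

Answer: 0 2 5 6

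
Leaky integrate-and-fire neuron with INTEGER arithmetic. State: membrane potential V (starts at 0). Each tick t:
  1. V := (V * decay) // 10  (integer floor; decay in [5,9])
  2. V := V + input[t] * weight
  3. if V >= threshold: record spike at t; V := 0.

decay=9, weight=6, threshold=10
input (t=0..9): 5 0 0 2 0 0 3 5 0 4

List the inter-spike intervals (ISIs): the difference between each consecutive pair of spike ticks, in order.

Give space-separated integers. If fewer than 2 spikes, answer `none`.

t=0: input=5 -> V=0 FIRE
t=1: input=0 -> V=0
t=2: input=0 -> V=0
t=3: input=2 -> V=0 FIRE
t=4: input=0 -> V=0
t=5: input=0 -> V=0
t=6: input=3 -> V=0 FIRE
t=7: input=5 -> V=0 FIRE
t=8: input=0 -> V=0
t=9: input=4 -> V=0 FIRE

Answer: 3 3 1 2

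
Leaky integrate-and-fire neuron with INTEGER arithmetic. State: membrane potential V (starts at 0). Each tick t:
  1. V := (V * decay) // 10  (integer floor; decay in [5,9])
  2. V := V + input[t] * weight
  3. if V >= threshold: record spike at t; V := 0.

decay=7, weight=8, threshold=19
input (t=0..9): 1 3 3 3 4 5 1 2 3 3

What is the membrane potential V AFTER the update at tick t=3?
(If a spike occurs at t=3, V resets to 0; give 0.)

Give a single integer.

Answer: 0

Derivation:
t=0: input=1 -> V=8
t=1: input=3 -> V=0 FIRE
t=2: input=3 -> V=0 FIRE
t=3: input=3 -> V=0 FIRE
t=4: input=4 -> V=0 FIRE
t=5: input=5 -> V=0 FIRE
t=6: input=1 -> V=8
t=7: input=2 -> V=0 FIRE
t=8: input=3 -> V=0 FIRE
t=9: input=3 -> V=0 FIRE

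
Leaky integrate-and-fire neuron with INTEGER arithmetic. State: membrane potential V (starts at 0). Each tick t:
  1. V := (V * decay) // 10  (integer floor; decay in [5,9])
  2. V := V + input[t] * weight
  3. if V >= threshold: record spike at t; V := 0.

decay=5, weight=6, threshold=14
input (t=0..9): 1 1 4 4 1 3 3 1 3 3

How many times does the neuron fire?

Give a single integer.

t=0: input=1 -> V=6
t=1: input=1 -> V=9
t=2: input=4 -> V=0 FIRE
t=3: input=4 -> V=0 FIRE
t=4: input=1 -> V=6
t=5: input=3 -> V=0 FIRE
t=6: input=3 -> V=0 FIRE
t=7: input=1 -> V=6
t=8: input=3 -> V=0 FIRE
t=9: input=3 -> V=0 FIRE

Answer: 6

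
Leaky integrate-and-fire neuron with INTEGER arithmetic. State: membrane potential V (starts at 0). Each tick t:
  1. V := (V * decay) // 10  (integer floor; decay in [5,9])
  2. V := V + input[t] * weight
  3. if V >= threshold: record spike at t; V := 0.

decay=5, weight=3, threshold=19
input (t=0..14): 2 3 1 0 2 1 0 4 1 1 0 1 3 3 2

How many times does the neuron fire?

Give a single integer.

t=0: input=2 -> V=6
t=1: input=3 -> V=12
t=2: input=1 -> V=9
t=3: input=0 -> V=4
t=4: input=2 -> V=8
t=5: input=1 -> V=7
t=6: input=0 -> V=3
t=7: input=4 -> V=13
t=8: input=1 -> V=9
t=9: input=1 -> V=7
t=10: input=0 -> V=3
t=11: input=1 -> V=4
t=12: input=3 -> V=11
t=13: input=3 -> V=14
t=14: input=2 -> V=13

Answer: 0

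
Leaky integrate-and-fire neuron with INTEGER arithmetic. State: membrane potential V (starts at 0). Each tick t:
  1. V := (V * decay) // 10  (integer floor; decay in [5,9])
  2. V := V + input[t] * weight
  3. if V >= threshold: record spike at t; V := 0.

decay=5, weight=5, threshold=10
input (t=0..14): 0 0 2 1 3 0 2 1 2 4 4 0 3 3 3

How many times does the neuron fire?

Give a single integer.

t=0: input=0 -> V=0
t=1: input=0 -> V=0
t=2: input=2 -> V=0 FIRE
t=3: input=1 -> V=5
t=4: input=3 -> V=0 FIRE
t=5: input=0 -> V=0
t=6: input=2 -> V=0 FIRE
t=7: input=1 -> V=5
t=8: input=2 -> V=0 FIRE
t=9: input=4 -> V=0 FIRE
t=10: input=4 -> V=0 FIRE
t=11: input=0 -> V=0
t=12: input=3 -> V=0 FIRE
t=13: input=3 -> V=0 FIRE
t=14: input=3 -> V=0 FIRE

Answer: 9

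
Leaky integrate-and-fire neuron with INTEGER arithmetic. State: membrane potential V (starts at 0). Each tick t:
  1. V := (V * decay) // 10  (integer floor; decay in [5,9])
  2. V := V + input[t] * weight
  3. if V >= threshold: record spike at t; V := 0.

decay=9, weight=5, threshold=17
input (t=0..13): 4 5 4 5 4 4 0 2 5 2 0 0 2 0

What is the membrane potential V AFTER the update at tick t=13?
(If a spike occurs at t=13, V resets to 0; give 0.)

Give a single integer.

Answer: 0

Derivation:
t=0: input=4 -> V=0 FIRE
t=1: input=5 -> V=0 FIRE
t=2: input=4 -> V=0 FIRE
t=3: input=5 -> V=0 FIRE
t=4: input=4 -> V=0 FIRE
t=5: input=4 -> V=0 FIRE
t=6: input=0 -> V=0
t=7: input=2 -> V=10
t=8: input=5 -> V=0 FIRE
t=9: input=2 -> V=10
t=10: input=0 -> V=9
t=11: input=0 -> V=8
t=12: input=2 -> V=0 FIRE
t=13: input=0 -> V=0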